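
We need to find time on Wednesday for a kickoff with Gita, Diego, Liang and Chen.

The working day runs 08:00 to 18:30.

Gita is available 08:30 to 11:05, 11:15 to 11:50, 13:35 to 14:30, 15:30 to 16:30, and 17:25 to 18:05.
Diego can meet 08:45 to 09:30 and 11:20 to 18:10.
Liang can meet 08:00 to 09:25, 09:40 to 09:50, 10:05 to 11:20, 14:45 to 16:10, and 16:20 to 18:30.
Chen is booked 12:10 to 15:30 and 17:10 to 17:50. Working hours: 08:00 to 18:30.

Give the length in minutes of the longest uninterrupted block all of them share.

Chen free within 08:00–18:30: 08:00–12:10, 15:30–17:10, 17:50–18:30.
Gita ∩ Diego: 08:45–09:30, 11:20–11:50, 13:35–14:30, 15:30–16:30, 17:25–18:05.
Gita ∩ Diego ∩ Liang: 08:45–09:25, 15:30–16:10, 16:20–16:30, 17:25–18:05.
Gita ∩ Diego ∩ Liang ∩ Chen: 08:45–09:25, 15:30–16:10, 16:20–16:30, 17:50–18:05.
Common window lengths: 40, 40, 10, 15 min; longest is 40.

40 minutes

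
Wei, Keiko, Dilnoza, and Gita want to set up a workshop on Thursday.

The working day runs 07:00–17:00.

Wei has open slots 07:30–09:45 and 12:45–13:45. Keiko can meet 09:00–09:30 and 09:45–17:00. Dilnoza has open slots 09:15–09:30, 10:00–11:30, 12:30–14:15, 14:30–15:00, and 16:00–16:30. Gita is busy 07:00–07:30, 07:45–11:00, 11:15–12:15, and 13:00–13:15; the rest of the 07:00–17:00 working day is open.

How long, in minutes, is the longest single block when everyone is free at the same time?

Gita free within 07:00–17:00: 07:30–07:45, 11:00–11:15, 12:15–13:00, 13:15–17:00.
Wei ∩ Keiko: 09:00–09:30, 12:45–13:45.
Wei ∩ Keiko ∩ Dilnoza: 09:15–09:30, 12:45–13:45.
Wei ∩ Keiko ∩ Dilnoza ∩ Gita: 12:45–13:00, 13:15–13:45.
Common window lengths: 15, 30 min; longest is 30.

30 minutes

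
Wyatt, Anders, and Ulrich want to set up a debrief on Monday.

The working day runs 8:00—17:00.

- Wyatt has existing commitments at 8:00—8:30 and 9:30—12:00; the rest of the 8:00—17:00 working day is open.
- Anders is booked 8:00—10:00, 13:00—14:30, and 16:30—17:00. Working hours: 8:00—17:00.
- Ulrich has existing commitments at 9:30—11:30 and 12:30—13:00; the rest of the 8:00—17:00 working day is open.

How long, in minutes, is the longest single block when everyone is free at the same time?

120 minutes

Wyatt free within 08:00–17:00: 08:30–09:30, 12:00–17:00.
Anders free within 08:00–17:00: 10:00–13:00, 14:30–16:30.
Ulrich free within 08:00–17:00: 08:00–09:30, 11:30–12:30, 13:00–17:00.
Wyatt ∩ Anders: 12:00–13:00, 14:30–16:30.
Wyatt ∩ Anders ∩ Ulrich: 12:00–12:30, 14:30–16:30.
Common window lengths: 30, 120 min; longest is 120.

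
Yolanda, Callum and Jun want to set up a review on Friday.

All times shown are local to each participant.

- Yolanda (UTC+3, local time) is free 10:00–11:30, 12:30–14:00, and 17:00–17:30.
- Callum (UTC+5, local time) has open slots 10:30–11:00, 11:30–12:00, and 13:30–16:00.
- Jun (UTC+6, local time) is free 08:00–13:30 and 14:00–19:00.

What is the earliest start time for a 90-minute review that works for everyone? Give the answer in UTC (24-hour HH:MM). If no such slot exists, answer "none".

Yolanda → UTC: 07:00–08:30, 09:30–11:00, 14:00–14:30.
Callum → UTC: 05:30–06:00, 06:30–07:00, 08:30–11:00.
Jun → UTC: 02:00–07:30, 08:00–13:00.
Yolanda ∩ Callum: 09:30–11:00.
Yolanda ∩ Callum ∩ Jun: 09:30–11:00.
Windows ≥ 90 min: 09:30–11:00.
Earliest such window starts at 09:30.

09:30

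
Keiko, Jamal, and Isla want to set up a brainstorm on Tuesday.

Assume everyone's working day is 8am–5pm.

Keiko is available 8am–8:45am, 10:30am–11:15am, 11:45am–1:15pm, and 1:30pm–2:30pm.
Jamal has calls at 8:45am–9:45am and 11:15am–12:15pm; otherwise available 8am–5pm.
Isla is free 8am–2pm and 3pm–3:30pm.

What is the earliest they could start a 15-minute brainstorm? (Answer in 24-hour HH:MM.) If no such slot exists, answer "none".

08:00

Jamal free within 08:00–17:00: 08:00–08:45, 09:45–11:15, 12:15–17:00.
Keiko ∩ Jamal: 08:00–08:45, 10:30–11:15, 12:15–13:15, 13:30–14:30.
Keiko ∩ Jamal ∩ Isla: 08:00–08:45, 10:30–11:15, 12:15–13:15, 13:30–14:00.
Windows ≥ 15 min: 08:00–08:45, 10:30–11:15, 12:15–13:15, 13:30–14:00.
Earliest such window starts at 08:00.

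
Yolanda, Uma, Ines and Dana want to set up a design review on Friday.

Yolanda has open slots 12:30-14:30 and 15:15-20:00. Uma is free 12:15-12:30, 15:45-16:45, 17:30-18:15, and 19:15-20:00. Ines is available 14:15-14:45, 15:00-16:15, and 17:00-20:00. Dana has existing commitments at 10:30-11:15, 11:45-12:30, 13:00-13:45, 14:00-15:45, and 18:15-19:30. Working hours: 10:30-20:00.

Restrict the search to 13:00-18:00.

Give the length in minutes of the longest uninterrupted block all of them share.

Dana free within 10:30–20:00: 11:15–11:45, 12:30–13:00, 13:45–14:00, 15:45–18:15, 19:30–20:00.
Yolanda ∩ Uma: 15:45–16:45, 17:30–18:15, 19:15–20:00.
Yolanda ∩ Uma ∩ Ines: 15:45–16:15, 17:30–18:15, 19:15–20:00.
Yolanda ∩ Uma ∩ Ines ∩ Dana: 15:45–16:15, 17:30–18:15, 19:30–20:00.
Restricted to 13:00–18:00: 15:45–16:15, 17:30–18:00.
Common window lengths: 30, 30 min; longest is 30.

30 minutes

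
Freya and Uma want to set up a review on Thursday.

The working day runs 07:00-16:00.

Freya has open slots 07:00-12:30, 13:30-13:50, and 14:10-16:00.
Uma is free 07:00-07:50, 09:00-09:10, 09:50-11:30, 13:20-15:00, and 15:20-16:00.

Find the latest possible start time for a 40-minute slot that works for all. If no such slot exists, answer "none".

Freya ∩ Uma: 07:00–07:50, 09:00–09:10, 09:50–11:30, 13:30–13:50, 14:10–15:00, 15:20–16:00.
Windows ≥ 40 min: 07:00–07:50, 09:50–11:30, 14:10–15:00, 15:20–16:00.
Latest start in the last window 15:20–16:00 is 16:00 − 40 min = 15:20.

15:20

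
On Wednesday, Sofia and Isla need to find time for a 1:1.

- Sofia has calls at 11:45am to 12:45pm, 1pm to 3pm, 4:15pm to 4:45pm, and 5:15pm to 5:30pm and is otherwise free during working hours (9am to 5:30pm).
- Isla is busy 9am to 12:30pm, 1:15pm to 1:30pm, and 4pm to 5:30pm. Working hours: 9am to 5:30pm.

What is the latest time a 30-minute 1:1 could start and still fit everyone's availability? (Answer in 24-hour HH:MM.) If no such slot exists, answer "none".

Sofia free within 09:00–17:30: 09:00–11:45, 12:45–13:00, 15:00–16:15, 16:45–17:15.
Isla free within 09:00–17:30: 12:30–13:15, 13:30–16:00.
Sofia ∩ Isla: 12:45–13:00, 15:00–16:00.
Windows ≥ 30 min: 15:00–16:00.
Latest start in the last window 15:00–16:00 is 16:00 − 30 min = 15:30.

15:30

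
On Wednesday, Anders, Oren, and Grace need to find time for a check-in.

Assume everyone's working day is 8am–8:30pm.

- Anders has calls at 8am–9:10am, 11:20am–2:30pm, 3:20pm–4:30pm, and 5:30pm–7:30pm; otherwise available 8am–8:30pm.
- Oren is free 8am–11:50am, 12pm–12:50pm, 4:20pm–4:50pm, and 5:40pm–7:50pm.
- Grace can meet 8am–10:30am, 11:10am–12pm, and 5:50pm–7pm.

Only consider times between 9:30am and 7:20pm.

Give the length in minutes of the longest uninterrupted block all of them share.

Anders free within 08:00–20:30: 09:10–11:20, 14:30–15:20, 16:30–17:30, 19:30–20:30.
Anders ∩ Oren: 09:10–11:20, 16:30–16:50, 19:30–19:50.
Anders ∩ Oren ∩ Grace: 09:10–10:30, 11:10–11:20.
Restricted to 09:30–19:20: 09:30–10:30, 11:10–11:20.
Common window lengths: 60, 10 min; longest is 60.

60 minutes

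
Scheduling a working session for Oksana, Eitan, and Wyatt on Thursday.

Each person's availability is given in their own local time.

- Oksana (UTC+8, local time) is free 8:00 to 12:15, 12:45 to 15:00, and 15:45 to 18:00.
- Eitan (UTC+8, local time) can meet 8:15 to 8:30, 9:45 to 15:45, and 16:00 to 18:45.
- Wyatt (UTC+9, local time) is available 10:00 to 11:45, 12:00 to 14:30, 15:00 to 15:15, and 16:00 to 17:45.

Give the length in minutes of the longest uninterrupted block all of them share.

Oksana → UTC: 00:00–04:15, 04:45–07:00, 07:45–10:00.
Eitan → UTC: 00:15–00:30, 01:45–07:45, 08:00–10:45.
Wyatt → UTC: 01:00–02:45, 03:00–05:30, 06:00–06:15, 07:00–08:45.
Oksana ∩ Eitan: 00:15–00:30, 01:45–04:15, 04:45–07:00, 08:00–10:00.
Oksana ∩ Eitan ∩ Wyatt: 01:45–02:45, 03:00–04:15, 04:45–05:30, 06:00–06:15, 08:00–08:45.
Common window lengths: 60, 75, 45, 15, 45 min; longest is 75.

75 minutes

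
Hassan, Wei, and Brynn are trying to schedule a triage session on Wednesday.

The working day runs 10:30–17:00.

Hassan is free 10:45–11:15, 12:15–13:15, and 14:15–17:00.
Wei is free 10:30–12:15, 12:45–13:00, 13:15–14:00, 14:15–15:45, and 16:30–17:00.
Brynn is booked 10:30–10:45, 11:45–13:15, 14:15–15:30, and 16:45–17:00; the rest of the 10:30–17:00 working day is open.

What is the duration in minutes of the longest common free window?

30 minutes

Brynn free within 10:30–17:00: 10:45–11:45, 13:15–14:15, 15:30–16:45.
Hassan ∩ Wei: 10:45–11:15, 12:45–13:00, 14:15–15:45, 16:30–17:00.
Hassan ∩ Wei ∩ Brynn: 10:45–11:15, 15:30–15:45, 16:30–16:45.
Common window lengths: 30, 15, 15 min; longest is 30.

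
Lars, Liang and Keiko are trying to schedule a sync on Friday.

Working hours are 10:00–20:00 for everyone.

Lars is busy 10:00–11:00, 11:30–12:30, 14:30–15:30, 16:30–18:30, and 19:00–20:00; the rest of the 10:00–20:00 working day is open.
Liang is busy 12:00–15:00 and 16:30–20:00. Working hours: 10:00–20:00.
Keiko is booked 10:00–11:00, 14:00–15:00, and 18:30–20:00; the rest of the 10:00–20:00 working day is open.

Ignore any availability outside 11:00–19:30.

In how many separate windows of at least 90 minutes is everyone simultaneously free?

Lars free within 10:00–20:00: 11:00–11:30, 12:30–14:30, 15:30–16:30, 18:30–19:00.
Liang free within 10:00–20:00: 10:00–12:00, 15:00–16:30.
Keiko free within 10:00–20:00: 11:00–14:00, 15:00–18:30.
Lars ∩ Liang: 11:00–11:30, 15:30–16:30.
Lars ∩ Liang ∩ Keiko: 11:00–11:30, 15:30–16:30.
Restricted to 11:00–19:30: 11:00–11:30, 15:30–16:30.
Windows ≥ 90 min: (none).
That's 0 windows.

0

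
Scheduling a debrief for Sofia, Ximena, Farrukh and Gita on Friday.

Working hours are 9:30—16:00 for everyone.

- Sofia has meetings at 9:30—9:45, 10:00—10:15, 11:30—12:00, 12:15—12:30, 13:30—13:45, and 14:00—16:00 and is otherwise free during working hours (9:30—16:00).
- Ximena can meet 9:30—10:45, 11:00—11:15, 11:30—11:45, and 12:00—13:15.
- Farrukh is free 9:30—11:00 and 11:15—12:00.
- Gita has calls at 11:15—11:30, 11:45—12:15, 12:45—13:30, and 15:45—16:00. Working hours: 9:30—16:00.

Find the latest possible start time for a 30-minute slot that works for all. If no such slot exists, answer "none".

Sofia free within 09:30–16:00: 09:45–10:00, 10:15–11:30, 12:00–12:15, 12:30–13:30, 13:45–14:00.
Gita free within 09:30–16:00: 09:30–11:15, 11:30–11:45, 12:15–12:45, 13:30–15:45.
Sofia ∩ Ximena: 09:45–10:00, 10:15–10:45, 11:00–11:15, 12:00–12:15, 12:30–13:15.
Sofia ∩ Ximena ∩ Farrukh: 09:45–10:00, 10:15–10:45.
Sofia ∩ Ximena ∩ Farrukh ∩ Gita: 09:45–10:00, 10:15–10:45.
Windows ≥ 30 min: 10:15–10:45.
Latest start in the last window 10:15–10:45 is 10:45 − 30 min = 10:15.

10:15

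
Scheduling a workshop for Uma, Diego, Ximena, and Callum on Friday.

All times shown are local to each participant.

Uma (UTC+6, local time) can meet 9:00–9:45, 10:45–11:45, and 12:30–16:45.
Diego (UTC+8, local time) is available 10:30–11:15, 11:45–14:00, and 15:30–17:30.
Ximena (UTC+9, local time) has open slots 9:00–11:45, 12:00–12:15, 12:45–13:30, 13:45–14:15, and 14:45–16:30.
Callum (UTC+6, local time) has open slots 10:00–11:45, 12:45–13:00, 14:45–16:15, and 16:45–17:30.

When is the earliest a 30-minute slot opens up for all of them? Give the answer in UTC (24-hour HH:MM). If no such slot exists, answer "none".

Uma → UTC: 03:00–03:45, 04:45–05:45, 06:30–10:45.
Diego → UTC: 02:30–03:15, 03:45–06:00, 07:30–09:30.
Ximena → UTC: 00:00–02:45, 03:00–03:15, 03:45–04:30, 04:45–05:15, 05:45–07:30.
Callum → UTC: 04:00–05:45, 06:45–07:00, 08:45–10:15, 10:45–11:30.
Uma ∩ Diego: 03:00–03:15, 04:45–05:45, 07:30–09:30.
Uma ∩ Diego ∩ Ximena: 03:00–03:15, 04:45–05:15.
Uma ∩ Diego ∩ Ximena ∩ Callum: 04:45–05:15.
Windows ≥ 30 min: 04:45–05:15.
Earliest such window starts at 04:45.

04:45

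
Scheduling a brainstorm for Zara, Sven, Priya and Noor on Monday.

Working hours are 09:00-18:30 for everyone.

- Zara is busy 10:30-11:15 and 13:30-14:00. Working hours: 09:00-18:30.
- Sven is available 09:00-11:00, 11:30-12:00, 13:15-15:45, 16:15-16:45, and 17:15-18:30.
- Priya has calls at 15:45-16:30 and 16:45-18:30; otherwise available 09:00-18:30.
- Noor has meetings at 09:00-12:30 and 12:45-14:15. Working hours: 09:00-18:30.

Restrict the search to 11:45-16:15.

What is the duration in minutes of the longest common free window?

90 minutes

Zara free within 09:00–18:30: 09:00–10:30, 11:15–13:30, 14:00–18:30.
Priya free within 09:00–18:30: 09:00–15:45, 16:30–16:45.
Noor free within 09:00–18:30: 12:30–12:45, 14:15–18:30.
Zara ∩ Sven: 09:00–10:30, 11:30–12:00, 13:15–13:30, 14:00–15:45, 16:15–16:45, 17:15–18:30.
Zara ∩ Sven ∩ Priya: 09:00–10:30, 11:30–12:00, 13:15–13:30, 14:00–15:45, 16:30–16:45.
Zara ∩ Sven ∩ Priya ∩ Noor: 14:15–15:45, 16:30–16:45.
Restricted to 11:45–16:15: 14:15–15:45.
Single common window of 90 minutes.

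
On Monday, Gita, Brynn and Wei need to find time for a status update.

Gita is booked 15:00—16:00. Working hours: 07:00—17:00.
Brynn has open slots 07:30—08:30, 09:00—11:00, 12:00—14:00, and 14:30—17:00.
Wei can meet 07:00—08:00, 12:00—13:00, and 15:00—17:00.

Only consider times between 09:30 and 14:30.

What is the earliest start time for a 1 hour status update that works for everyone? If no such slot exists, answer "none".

12:00

Gita free within 07:00–17:00: 07:00–15:00, 16:00–17:00.
Gita ∩ Brynn: 07:30–08:30, 09:00–11:00, 12:00–14:00, 14:30–15:00, 16:00–17:00.
Gita ∩ Brynn ∩ Wei: 07:30–08:00, 12:00–13:00, 16:00–17:00.
Restricted to 09:30–14:30: 12:00–13:00.
Windows ≥ 60 min: 12:00–13:00.
Earliest such window starts at 12:00.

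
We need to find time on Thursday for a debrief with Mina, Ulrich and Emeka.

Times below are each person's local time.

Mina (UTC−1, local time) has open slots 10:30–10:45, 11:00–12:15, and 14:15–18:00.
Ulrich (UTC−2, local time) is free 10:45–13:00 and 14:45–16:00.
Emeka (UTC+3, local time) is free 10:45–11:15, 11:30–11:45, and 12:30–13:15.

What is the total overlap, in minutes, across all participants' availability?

0 minutes

Mina → UTC: 11:30–11:45, 12:00–13:15, 15:15–19:00.
Ulrich → UTC: 12:45–15:00, 16:45–18:00.
Emeka → UTC: 07:45–08:15, 08:30–08:45, 09:30–10:15.
Mina ∩ Ulrich: 12:45–13:15, 16:45–18:00.
Mina ∩ Ulrich ∩ Emeka: (none).
Total common minutes: 0.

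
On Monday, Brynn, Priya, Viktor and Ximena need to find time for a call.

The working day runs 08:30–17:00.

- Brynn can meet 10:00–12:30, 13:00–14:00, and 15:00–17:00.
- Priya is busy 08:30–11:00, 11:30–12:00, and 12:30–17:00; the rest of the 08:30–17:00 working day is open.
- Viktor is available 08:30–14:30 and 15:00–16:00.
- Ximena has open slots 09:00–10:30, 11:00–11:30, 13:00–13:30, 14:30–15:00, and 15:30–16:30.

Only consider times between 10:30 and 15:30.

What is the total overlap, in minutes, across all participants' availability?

30 minutes

Priya free within 08:30–17:00: 11:00–11:30, 12:00–12:30.
Brynn ∩ Priya: 11:00–11:30, 12:00–12:30.
Brynn ∩ Priya ∩ Viktor: 11:00–11:30, 12:00–12:30.
Brynn ∩ Priya ∩ Viktor ∩ Ximena: 11:00–11:30.
Restricted to 10:30–15:30: 11:00–11:30.
Total common minutes: 30.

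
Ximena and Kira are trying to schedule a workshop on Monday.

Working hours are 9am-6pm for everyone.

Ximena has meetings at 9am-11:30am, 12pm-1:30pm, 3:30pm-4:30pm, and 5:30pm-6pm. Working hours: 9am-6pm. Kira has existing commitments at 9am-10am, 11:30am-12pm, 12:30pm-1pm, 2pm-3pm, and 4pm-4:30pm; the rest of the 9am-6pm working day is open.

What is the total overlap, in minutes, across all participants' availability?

120 minutes

Ximena free within 09:00–18:00: 11:30–12:00, 13:30–15:30, 16:30–17:30.
Kira free within 09:00–18:00: 10:00–11:30, 12:00–12:30, 13:00–14:00, 15:00–16:00, 16:30–18:00.
Ximena ∩ Kira: 13:30–14:00, 15:00–15:30, 16:30–17:30.
Total common minutes: 30 + 30 + 60 = 120.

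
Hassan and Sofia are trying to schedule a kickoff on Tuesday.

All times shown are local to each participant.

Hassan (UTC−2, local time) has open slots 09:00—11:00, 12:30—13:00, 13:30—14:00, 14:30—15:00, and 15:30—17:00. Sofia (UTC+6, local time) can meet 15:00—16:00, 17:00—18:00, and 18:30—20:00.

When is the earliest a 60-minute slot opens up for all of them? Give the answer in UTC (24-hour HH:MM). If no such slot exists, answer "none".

11:00

Hassan → UTC: 11:00–13:00, 14:30–15:00, 15:30–16:00, 16:30–17:00, 17:30–19:00.
Sofia → UTC: 09:00–10:00, 11:00–12:00, 12:30–14:00.
Hassan ∩ Sofia: 11:00–12:00, 12:30–13:00.
Windows ≥ 60 min: 11:00–12:00.
Earliest such window starts at 11:00.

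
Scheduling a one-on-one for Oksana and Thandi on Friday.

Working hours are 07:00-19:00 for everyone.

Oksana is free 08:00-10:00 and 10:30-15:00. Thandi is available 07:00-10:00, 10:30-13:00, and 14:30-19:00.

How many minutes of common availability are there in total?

300 minutes

Oksana ∩ Thandi: 08:00–10:00, 10:30–13:00, 14:30–15:00.
Total common minutes: 120 + 150 + 30 = 300.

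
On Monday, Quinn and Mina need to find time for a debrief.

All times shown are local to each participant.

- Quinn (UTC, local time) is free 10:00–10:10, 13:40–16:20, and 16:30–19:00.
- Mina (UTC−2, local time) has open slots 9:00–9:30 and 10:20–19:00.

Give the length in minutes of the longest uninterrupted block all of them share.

Quinn → UTC: 10:00–10:10, 13:40–16:20, 16:30–19:00.
Mina → UTC: 11:00–11:30, 12:20–21:00.
Quinn ∩ Mina: 13:40–16:20, 16:30–19:00.
Common window lengths: 160, 150 min; longest is 160.

160 minutes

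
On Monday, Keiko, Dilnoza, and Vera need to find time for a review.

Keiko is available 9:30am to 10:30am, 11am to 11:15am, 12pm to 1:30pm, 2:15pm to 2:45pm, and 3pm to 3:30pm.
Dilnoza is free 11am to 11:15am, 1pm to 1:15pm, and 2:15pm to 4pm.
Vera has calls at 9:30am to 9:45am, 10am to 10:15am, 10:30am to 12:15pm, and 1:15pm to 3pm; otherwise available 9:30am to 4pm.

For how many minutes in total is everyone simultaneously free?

Vera free within 09:30–16:00: 09:45–10:00, 10:15–10:30, 12:15–13:15, 15:00–16:00.
Keiko ∩ Dilnoza: 11:00–11:15, 13:00–13:15, 14:15–14:45, 15:00–15:30.
Keiko ∩ Dilnoza ∩ Vera: 13:00–13:15, 15:00–15:30.
Total common minutes: 15 + 30 = 45.

45 minutes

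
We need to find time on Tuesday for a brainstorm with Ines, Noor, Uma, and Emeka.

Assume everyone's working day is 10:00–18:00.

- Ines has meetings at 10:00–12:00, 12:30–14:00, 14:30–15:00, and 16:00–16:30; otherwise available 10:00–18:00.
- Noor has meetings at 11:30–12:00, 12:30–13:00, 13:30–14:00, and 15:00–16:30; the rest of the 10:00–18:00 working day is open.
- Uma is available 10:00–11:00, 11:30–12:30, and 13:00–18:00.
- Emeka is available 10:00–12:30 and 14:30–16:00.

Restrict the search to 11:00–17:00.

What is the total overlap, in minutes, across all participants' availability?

Ines free within 10:00–18:00: 12:00–12:30, 14:00–14:30, 15:00–16:00, 16:30–18:00.
Noor free within 10:00–18:00: 10:00–11:30, 12:00–12:30, 13:00–13:30, 14:00–15:00, 16:30–18:00.
Ines ∩ Noor: 12:00–12:30, 14:00–14:30, 16:30–18:00.
Ines ∩ Noor ∩ Uma: 12:00–12:30, 14:00–14:30, 16:30–18:00.
Ines ∩ Noor ∩ Uma ∩ Emeka: 12:00–12:30.
Restricted to 11:00–17:00: 12:00–12:30.
Total common minutes: 30.

30 minutes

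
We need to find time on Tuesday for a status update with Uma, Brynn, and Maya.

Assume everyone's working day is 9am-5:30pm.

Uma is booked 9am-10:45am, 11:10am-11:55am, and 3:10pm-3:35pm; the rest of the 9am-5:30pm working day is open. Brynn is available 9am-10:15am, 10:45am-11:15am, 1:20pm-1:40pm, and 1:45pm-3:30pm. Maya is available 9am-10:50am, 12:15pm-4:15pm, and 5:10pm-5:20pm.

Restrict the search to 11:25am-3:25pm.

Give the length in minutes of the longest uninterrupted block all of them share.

85 minutes

Uma free within 09:00–17:30: 10:45–11:10, 11:55–15:10, 15:35–17:30.
Uma ∩ Brynn: 10:45–11:10, 13:20–13:40, 13:45–15:10.
Uma ∩ Brynn ∩ Maya: 10:45–10:50, 13:20–13:40, 13:45–15:10.
Restricted to 11:25–15:25: 13:20–13:40, 13:45–15:10.
Common window lengths: 20, 85 min; longest is 85.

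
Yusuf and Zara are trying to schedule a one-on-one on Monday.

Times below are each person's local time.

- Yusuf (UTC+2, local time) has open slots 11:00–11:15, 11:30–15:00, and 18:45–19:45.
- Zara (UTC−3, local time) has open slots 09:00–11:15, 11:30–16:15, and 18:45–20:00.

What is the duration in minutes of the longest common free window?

Yusuf → UTC: 09:00–09:15, 09:30–13:00, 16:45–17:45.
Zara → UTC: 12:00–14:15, 14:30–19:15, 21:45–23:00.
Yusuf ∩ Zara: 12:00–13:00, 16:45–17:45.
Common window lengths: 60, 60 min; longest is 60.

60 minutes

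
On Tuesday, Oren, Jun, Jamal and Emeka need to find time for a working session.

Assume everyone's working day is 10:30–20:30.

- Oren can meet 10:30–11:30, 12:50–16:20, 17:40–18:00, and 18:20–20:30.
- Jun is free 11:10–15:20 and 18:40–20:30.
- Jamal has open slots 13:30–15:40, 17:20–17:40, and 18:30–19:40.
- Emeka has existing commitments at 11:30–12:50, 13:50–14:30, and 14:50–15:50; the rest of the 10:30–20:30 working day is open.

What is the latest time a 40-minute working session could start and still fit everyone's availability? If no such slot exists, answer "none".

19:00

Emeka free within 10:30–20:30: 10:30–11:30, 12:50–13:50, 14:30–14:50, 15:50–20:30.
Oren ∩ Jun: 11:10–11:30, 12:50–15:20, 18:40–20:30.
Oren ∩ Jun ∩ Jamal: 13:30–15:20, 18:40–19:40.
Oren ∩ Jun ∩ Jamal ∩ Emeka: 13:30–13:50, 14:30–14:50, 18:40–19:40.
Windows ≥ 40 min: 18:40–19:40.
Latest start in the last window 18:40–19:40 is 19:40 − 40 min = 19:00.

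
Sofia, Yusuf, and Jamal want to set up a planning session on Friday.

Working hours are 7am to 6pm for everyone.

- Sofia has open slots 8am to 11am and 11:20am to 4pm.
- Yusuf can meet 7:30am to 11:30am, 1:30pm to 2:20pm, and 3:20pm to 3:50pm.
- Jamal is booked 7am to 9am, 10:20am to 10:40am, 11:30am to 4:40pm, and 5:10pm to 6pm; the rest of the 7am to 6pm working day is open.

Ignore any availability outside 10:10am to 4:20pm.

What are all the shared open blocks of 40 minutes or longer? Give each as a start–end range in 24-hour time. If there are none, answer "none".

none

Jamal free within 07:00–18:00: 09:00–10:20, 10:40–11:30, 16:40–17:10.
Sofia ∩ Yusuf: 08:00–11:00, 11:20–11:30, 13:30–14:20, 15:20–15:50.
Sofia ∩ Yusuf ∩ Jamal: 09:00–10:20, 10:40–11:00, 11:20–11:30.
Restricted to 10:10–16:20: 10:10–10:20, 10:40–11:00, 11:20–11:30.
Windows ≥ 40 min: (none).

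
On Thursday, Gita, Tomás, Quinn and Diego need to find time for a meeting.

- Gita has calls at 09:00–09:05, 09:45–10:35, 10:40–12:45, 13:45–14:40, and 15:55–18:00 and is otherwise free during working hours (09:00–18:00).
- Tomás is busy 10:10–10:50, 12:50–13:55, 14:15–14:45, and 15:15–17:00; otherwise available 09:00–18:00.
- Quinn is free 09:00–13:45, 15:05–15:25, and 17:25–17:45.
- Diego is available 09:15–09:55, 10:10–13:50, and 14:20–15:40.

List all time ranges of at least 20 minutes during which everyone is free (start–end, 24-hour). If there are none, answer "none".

09:15–09:45

Gita free within 09:00–18:00: 09:05–09:45, 10:35–10:40, 12:45–13:45, 14:40–15:55.
Tomás free within 09:00–18:00: 09:00–10:10, 10:50–12:50, 13:55–14:15, 14:45–15:15, 17:00–18:00.
Gita ∩ Tomás: 09:05–09:45, 12:45–12:50, 14:45–15:15.
Gita ∩ Tomás ∩ Quinn: 09:05–09:45, 12:45–12:50, 15:05–15:15.
Gita ∩ Tomás ∩ Quinn ∩ Diego: 09:15–09:45, 12:45–12:50, 15:05–15:15.
Windows ≥ 20 min: 09:15–09:45.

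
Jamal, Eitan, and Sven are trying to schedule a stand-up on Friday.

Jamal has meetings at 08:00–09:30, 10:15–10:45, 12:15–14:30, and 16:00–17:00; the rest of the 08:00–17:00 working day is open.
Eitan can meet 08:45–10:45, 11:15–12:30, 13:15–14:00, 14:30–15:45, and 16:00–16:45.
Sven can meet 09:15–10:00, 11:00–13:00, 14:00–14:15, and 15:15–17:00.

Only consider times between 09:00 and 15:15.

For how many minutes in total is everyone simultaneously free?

90 minutes

Jamal free within 08:00–17:00: 09:30–10:15, 10:45–12:15, 14:30–16:00.
Jamal ∩ Eitan: 09:30–10:15, 11:15–12:15, 14:30–15:45.
Jamal ∩ Eitan ∩ Sven: 09:30–10:00, 11:15–12:15, 15:15–15:45.
Restricted to 09:00–15:15: 09:30–10:00, 11:15–12:15.
Total common minutes: 30 + 60 = 90.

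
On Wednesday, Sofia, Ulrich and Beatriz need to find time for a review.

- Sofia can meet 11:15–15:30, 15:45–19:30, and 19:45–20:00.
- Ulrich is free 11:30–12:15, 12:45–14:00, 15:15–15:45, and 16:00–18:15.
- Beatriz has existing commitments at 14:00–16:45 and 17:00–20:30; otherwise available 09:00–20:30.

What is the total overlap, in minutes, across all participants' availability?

135 minutes

Beatriz free within 09:00–20:30: 09:00–14:00, 16:45–17:00.
Sofia ∩ Ulrich: 11:30–12:15, 12:45–14:00, 15:15–15:30, 16:00–18:15.
Sofia ∩ Ulrich ∩ Beatriz: 11:30–12:15, 12:45–14:00, 16:45–17:00.
Total common minutes: 45 + 75 + 15 = 135.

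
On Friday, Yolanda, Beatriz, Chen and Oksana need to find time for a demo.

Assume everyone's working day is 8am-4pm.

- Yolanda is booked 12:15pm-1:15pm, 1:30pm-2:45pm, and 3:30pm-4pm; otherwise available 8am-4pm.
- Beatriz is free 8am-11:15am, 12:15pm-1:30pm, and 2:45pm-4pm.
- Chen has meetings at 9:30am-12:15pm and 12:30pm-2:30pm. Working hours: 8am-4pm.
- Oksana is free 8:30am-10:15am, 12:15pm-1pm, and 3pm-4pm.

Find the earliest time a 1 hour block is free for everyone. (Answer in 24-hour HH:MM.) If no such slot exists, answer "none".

08:30

Yolanda free within 08:00–16:00: 08:00–12:15, 13:15–13:30, 14:45–15:30.
Chen free within 08:00–16:00: 08:00–09:30, 12:15–12:30, 14:30–16:00.
Yolanda ∩ Beatriz: 08:00–11:15, 13:15–13:30, 14:45–15:30.
Yolanda ∩ Beatriz ∩ Chen: 08:00–09:30, 14:45–15:30.
Yolanda ∩ Beatriz ∩ Chen ∩ Oksana: 08:30–09:30, 15:00–15:30.
Windows ≥ 60 min: 08:30–09:30.
Earliest such window starts at 08:30.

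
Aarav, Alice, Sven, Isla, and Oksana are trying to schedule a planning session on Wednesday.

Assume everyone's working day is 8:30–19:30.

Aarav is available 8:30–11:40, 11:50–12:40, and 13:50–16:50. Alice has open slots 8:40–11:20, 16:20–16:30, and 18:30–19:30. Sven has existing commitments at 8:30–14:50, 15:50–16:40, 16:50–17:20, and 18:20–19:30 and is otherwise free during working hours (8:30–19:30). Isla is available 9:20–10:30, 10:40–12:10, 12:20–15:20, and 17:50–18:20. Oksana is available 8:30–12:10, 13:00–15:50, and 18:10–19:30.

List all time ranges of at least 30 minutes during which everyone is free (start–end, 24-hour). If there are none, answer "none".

none

Sven free within 08:30–19:30: 14:50–15:50, 16:40–16:50, 17:20–18:20.
Aarav ∩ Alice: 08:40–11:20, 16:20–16:30.
Aarav ∩ Alice ∩ Sven: (none).
Aarav ∩ Alice ∩ Sven ∩ Isla: (none).
Aarav ∩ Alice ∩ Sven ∩ Isla ∩ Oksana: (none).
Windows ≥ 30 min: (none).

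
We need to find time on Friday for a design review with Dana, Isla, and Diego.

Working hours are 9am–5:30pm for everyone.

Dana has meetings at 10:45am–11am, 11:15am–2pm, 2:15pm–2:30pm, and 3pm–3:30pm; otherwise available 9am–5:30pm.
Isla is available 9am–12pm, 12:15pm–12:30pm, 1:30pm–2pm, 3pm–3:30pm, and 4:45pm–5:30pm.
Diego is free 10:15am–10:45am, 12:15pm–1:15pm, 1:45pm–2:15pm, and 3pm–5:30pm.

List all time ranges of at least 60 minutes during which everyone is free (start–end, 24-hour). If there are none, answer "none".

none

Dana free within 09:00–17:30: 09:00–10:45, 11:00–11:15, 14:00–14:15, 14:30–15:00, 15:30–17:30.
Dana ∩ Isla: 09:00–10:45, 11:00–11:15, 16:45–17:30.
Dana ∩ Isla ∩ Diego: 10:15–10:45, 16:45–17:30.
Windows ≥ 60 min: (none).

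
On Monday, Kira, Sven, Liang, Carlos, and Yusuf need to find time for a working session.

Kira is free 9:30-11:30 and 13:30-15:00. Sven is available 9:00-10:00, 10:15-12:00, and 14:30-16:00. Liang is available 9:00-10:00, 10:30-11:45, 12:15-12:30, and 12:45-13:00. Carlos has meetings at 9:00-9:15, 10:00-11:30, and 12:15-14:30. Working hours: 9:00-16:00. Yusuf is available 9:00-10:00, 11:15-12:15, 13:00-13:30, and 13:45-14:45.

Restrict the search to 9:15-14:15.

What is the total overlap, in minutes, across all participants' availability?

Carlos free within 09:00–16:00: 09:15–10:00, 11:30–12:15, 14:30–16:00.
Kira ∩ Sven: 09:30–10:00, 10:15–11:30, 14:30–15:00.
Kira ∩ Sven ∩ Liang: 09:30–10:00, 10:30–11:30.
Kira ∩ Sven ∩ Liang ∩ Carlos: 09:30–10:00.
Kira ∩ Sven ∩ Liang ∩ Carlos ∩ Yusuf: 09:30–10:00.
Restricted to 09:15–14:15: 09:30–10:00.
Total common minutes: 30.

30 minutes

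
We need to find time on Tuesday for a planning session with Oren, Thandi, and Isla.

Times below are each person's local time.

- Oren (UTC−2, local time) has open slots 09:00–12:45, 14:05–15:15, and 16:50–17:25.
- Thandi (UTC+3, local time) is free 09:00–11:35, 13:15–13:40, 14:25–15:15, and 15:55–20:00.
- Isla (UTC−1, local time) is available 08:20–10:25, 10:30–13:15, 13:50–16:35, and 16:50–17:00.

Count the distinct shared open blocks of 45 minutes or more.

Oren → UTC: 11:00–14:45, 16:05–17:15, 18:50–19:25.
Thandi → UTC: 06:00–08:35, 10:15–10:40, 11:25–12:15, 12:55–17:00.
Isla → UTC: 09:20–11:25, 11:30–14:15, 14:50–17:35, 17:50–18:00.
Oren ∩ Thandi: 11:25–12:15, 12:55–14:45, 16:05–17:00.
Oren ∩ Thandi ∩ Isla: 11:30–12:15, 12:55–14:15, 16:05–17:00.
Windows ≥ 45 min: 11:30–12:15, 12:55–14:15, 16:05–17:00.
That's 3 windows.

3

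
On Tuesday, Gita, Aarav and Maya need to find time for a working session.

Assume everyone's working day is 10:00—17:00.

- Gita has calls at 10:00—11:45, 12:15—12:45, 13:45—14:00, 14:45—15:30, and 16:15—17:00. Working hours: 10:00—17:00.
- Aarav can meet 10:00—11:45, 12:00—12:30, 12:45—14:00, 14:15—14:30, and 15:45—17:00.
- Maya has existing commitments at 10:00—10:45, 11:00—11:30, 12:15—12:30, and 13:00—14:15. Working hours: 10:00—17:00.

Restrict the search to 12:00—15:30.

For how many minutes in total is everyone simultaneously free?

45 minutes

Gita free within 10:00–17:00: 11:45–12:15, 12:45–13:45, 14:00–14:45, 15:30–16:15.
Maya free within 10:00–17:00: 10:45–11:00, 11:30–12:15, 12:30–13:00, 14:15–17:00.
Gita ∩ Aarav: 12:00–12:15, 12:45–13:45, 14:15–14:30, 15:45–16:15.
Gita ∩ Aarav ∩ Maya: 12:00–12:15, 12:45–13:00, 14:15–14:30, 15:45–16:15.
Restricted to 12:00–15:30: 12:00–12:15, 12:45–13:00, 14:15–14:30.
Total common minutes: 15 + 15 + 15 = 45.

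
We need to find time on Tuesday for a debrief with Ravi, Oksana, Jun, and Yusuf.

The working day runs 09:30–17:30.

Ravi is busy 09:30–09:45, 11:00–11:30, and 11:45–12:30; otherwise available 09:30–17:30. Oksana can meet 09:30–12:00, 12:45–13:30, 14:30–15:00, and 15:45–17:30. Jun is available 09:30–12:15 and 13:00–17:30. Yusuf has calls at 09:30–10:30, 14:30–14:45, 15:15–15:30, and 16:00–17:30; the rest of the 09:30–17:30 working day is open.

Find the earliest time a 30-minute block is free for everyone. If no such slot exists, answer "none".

Ravi free within 09:30–17:30: 09:45–11:00, 11:30–11:45, 12:30–17:30.
Yusuf free within 09:30–17:30: 10:30–14:30, 14:45–15:15, 15:30–16:00.
Ravi ∩ Oksana: 09:45–11:00, 11:30–11:45, 12:45–13:30, 14:30–15:00, 15:45–17:30.
Ravi ∩ Oksana ∩ Jun: 09:45–11:00, 11:30–11:45, 13:00–13:30, 14:30–15:00, 15:45–17:30.
Ravi ∩ Oksana ∩ Jun ∩ Yusuf: 10:30–11:00, 11:30–11:45, 13:00–13:30, 14:45–15:00, 15:45–16:00.
Windows ≥ 30 min: 10:30–11:00, 13:00–13:30.
Earliest such window starts at 10:30.

10:30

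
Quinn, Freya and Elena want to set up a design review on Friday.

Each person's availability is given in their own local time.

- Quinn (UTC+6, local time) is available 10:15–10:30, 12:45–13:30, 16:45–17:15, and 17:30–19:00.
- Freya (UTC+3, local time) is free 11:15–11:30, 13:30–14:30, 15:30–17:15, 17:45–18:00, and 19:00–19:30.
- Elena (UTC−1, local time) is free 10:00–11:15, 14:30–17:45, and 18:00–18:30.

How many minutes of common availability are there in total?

15 minutes

Quinn → UTC: 04:15–04:30, 06:45–07:30, 10:45–11:15, 11:30–13:00.
Freya → UTC: 08:15–08:30, 10:30–11:30, 12:30–14:15, 14:45–15:00, 16:00–16:30.
Elena → UTC: 11:00–12:15, 15:30–18:45, 19:00–19:30.
Quinn ∩ Freya: 10:45–11:15, 12:30–13:00.
Quinn ∩ Freya ∩ Elena: 11:00–11:15.
Total common minutes: 15.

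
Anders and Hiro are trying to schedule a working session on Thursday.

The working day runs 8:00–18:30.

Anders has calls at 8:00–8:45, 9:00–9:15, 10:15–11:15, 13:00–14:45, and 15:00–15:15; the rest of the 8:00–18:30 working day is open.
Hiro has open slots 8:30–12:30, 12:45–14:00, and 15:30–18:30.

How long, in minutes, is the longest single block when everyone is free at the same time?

180 minutes

Anders free within 08:00–18:30: 08:45–09:00, 09:15–10:15, 11:15–13:00, 14:45–15:00, 15:15–18:30.
Anders ∩ Hiro: 08:45–09:00, 09:15–10:15, 11:15–12:30, 12:45–13:00, 15:30–18:30.
Common window lengths: 15, 60, 75, 15, 180 min; longest is 180.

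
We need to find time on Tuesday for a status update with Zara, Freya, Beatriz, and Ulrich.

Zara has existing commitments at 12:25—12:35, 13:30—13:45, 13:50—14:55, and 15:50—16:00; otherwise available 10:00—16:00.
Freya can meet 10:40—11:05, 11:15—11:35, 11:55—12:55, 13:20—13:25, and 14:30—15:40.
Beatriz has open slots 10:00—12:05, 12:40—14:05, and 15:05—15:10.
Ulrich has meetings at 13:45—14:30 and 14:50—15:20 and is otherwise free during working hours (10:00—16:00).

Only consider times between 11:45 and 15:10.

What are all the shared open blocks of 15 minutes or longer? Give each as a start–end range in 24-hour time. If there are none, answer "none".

Zara free within 10:00–16:00: 10:00–12:25, 12:35–13:30, 13:45–13:50, 14:55–15:50.
Ulrich free within 10:00–16:00: 10:00–13:45, 14:30–14:50, 15:20–16:00.
Zara ∩ Freya: 10:40–11:05, 11:15–11:35, 11:55–12:25, 12:35–12:55, 13:20–13:25, 14:55–15:40.
Zara ∩ Freya ∩ Beatriz: 10:40–11:05, 11:15–11:35, 11:55–12:05, 12:40–12:55, 13:20–13:25, 15:05–15:10.
Zara ∩ Freya ∩ Beatriz ∩ Ulrich: 10:40–11:05, 11:15–11:35, 11:55–12:05, 12:40–12:55, 13:20–13:25.
Restricted to 11:45–15:10: 11:55–12:05, 12:40–12:55, 13:20–13:25.
Windows ≥ 15 min: 12:40–12:55.

12:40–12:55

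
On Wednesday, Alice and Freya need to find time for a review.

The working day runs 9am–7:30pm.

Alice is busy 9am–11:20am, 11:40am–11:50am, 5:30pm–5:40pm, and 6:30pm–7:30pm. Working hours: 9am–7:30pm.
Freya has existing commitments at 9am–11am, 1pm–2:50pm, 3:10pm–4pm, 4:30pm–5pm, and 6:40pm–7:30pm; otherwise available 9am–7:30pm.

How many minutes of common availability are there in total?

220 minutes

Alice free within 09:00–19:30: 11:20–11:40, 11:50–17:30, 17:40–18:30.
Freya free within 09:00–19:30: 11:00–13:00, 14:50–15:10, 16:00–16:30, 17:00–18:40.
Alice ∩ Freya: 11:20–11:40, 11:50–13:00, 14:50–15:10, 16:00–16:30, 17:00–17:30, 17:40–18:30.
Total common minutes: 20 + 70 + 20 + 30 + 30 + 50 = 220.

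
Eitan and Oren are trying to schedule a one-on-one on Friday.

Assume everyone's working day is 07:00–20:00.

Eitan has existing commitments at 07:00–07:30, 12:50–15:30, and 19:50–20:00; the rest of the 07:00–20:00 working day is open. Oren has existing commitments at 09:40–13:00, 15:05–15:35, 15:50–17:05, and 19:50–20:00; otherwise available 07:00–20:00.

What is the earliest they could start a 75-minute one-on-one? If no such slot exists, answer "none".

Eitan free within 07:00–20:00: 07:30–12:50, 15:30–19:50.
Oren free within 07:00–20:00: 07:00–09:40, 13:00–15:05, 15:35–15:50, 17:05–19:50.
Eitan ∩ Oren: 07:30–09:40, 15:35–15:50, 17:05–19:50.
Windows ≥ 75 min: 07:30–09:40, 17:05–19:50.
Earliest such window starts at 07:30.

07:30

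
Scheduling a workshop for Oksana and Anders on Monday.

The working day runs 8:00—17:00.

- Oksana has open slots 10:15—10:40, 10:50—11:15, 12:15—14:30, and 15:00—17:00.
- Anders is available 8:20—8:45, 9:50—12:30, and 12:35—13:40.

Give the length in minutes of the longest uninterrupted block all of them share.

65 minutes

Oksana ∩ Anders: 10:15–10:40, 10:50–11:15, 12:15–12:30, 12:35–13:40.
Common window lengths: 25, 25, 15, 65 min; longest is 65.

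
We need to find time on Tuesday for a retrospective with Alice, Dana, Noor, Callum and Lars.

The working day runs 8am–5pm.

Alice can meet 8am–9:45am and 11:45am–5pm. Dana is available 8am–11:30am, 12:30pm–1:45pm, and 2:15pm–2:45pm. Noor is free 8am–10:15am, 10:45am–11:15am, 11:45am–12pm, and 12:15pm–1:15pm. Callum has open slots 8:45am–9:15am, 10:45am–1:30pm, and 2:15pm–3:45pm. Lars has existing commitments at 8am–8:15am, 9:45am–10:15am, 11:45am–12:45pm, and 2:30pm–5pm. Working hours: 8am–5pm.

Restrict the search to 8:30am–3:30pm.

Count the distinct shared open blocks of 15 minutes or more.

Lars free within 08:00–17:00: 08:15–09:45, 10:15–11:45, 12:45–14:30.
Alice ∩ Dana: 08:00–09:45, 12:30–13:45, 14:15–14:45.
Alice ∩ Dana ∩ Noor: 08:00–09:45, 12:30–13:15.
Alice ∩ Dana ∩ Noor ∩ Callum: 08:45–09:15, 12:30–13:15.
Alice ∩ Dana ∩ Noor ∩ Callum ∩ Lars: 08:45–09:15, 12:45–13:15.
Restricted to 08:30–15:30: 08:45–09:15, 12:45–13:15.
Windows ≥ 15 min: 08:45–09:15, 12:45–13:15.
That's 2 windows.

2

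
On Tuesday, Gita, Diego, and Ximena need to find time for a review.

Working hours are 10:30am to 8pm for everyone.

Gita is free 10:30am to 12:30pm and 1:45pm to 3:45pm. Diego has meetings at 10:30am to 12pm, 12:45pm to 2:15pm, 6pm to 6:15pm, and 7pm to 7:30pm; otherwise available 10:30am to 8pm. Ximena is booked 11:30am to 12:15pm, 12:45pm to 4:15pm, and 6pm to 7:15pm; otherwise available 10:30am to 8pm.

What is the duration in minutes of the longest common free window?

Diego free within 10:30–20:00: 12:00–12:45, 14:15–18:00, 18:15–19:00, 19:30–20:00.
Ximena free within 10:30–20:00: 10:30–11:30, 12:15–12:45, 16:15–18:00, 19:15–20:00.
Gita ∩ Diego: 12:00–12:30, 14:15–15:45.
Gita ∩ Diego ∩ Ximena: 12:15–12:30.
Single common window of 15 minutes.

15 minutes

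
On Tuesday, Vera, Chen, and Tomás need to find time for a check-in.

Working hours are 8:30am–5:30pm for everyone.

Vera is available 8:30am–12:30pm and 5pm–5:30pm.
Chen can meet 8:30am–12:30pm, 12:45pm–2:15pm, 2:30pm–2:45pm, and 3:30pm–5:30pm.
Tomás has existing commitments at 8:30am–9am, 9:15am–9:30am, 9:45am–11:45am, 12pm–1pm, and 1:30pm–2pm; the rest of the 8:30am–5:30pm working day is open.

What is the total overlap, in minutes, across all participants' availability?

Tomás free within 08:30–17:30: 09:00–09:15, 09:30–09:45, 11:45–12:00, 13:00–13:30, 14:00–17:30.
Vera ∩ Chen: 08:30–12:30, 17:00–17:30.
Vera ∩ Chen ∩ Tomás: 09:00–09:15, 09:30–09:45, 11:45–12:00, 17:00–17:30.
Total common minutes: 15 + 15 + 15 + 30 = 75.

75 minutes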